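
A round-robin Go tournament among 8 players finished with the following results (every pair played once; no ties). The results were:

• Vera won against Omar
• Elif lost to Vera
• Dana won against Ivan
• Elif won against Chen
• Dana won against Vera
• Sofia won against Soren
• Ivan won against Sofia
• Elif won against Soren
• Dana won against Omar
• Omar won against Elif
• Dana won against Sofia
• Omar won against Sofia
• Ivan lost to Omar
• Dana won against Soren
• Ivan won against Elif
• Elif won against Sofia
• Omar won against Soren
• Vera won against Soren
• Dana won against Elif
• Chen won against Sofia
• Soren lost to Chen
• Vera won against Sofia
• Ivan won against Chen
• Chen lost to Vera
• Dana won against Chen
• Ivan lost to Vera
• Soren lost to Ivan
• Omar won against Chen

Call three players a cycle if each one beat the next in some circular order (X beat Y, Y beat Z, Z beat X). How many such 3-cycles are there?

Win totals: Dana 7, Chen 2, Vera 6, Elif 3, Omar 5, Soren 0, Sofia 1, Ivan 4.
A player with w wins dominates both others in C(w,2) triples; summing gives 21 + 1 + 15 + 3 + 10 + 0 + 0 + 6 = 56 transitive triples.
Total triples C(8,3) = 56, so cyclic triples = 56 − 56 = 0.

0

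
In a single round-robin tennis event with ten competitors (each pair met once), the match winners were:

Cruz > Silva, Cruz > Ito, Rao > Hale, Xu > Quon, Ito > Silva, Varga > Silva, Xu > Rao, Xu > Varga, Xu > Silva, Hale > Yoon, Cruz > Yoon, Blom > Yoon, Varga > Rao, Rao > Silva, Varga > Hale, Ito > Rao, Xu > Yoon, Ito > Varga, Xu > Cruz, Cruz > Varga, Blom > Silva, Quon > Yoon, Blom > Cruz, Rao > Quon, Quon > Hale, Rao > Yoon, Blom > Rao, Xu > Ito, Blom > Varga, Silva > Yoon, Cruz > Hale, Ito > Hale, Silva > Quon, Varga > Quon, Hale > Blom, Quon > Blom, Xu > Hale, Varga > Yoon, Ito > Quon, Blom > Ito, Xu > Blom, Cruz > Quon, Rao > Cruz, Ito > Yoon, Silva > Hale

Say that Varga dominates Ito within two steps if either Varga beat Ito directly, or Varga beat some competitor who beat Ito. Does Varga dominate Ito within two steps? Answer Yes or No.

No

Varga did not beat Ito directly.
Varga beat Silva, Rao, Yoon, Quon, Hale, but each of them lost to Ito. No two-step path.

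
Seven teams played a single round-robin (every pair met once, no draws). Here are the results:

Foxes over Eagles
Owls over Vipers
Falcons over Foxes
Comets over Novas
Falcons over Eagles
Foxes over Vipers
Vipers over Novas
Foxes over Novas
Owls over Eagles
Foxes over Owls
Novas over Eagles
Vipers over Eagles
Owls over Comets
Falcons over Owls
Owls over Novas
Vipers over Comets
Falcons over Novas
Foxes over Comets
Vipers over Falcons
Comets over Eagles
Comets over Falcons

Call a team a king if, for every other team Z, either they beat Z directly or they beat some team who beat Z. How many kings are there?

3

Vipers reaches everyone (king).
Eagles cannot reach Vipers, Owls, Comets, Falcons, Foxes, Novas in two steps.
Owls cannot reach Foxes in two steps.
Comets cannot reach Vipers in two steps.
Falcons reaches everyone (king).
Foxes reaches everyone (king).
Novas cannot reach Vipers, Owls, Comets, Falcons, Foxes in two steps.
Kings: Vipers, Falcons, Foxes — 3.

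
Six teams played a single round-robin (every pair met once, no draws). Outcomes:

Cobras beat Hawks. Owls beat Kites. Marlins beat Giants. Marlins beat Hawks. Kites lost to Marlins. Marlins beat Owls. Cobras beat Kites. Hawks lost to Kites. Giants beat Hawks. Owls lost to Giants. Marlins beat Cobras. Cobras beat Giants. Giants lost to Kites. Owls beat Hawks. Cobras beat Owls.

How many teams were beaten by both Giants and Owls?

1

Giants beat: Owls, Hawks.
Owls beat: Kites, Hawks.
Both beat: Hawks — 1.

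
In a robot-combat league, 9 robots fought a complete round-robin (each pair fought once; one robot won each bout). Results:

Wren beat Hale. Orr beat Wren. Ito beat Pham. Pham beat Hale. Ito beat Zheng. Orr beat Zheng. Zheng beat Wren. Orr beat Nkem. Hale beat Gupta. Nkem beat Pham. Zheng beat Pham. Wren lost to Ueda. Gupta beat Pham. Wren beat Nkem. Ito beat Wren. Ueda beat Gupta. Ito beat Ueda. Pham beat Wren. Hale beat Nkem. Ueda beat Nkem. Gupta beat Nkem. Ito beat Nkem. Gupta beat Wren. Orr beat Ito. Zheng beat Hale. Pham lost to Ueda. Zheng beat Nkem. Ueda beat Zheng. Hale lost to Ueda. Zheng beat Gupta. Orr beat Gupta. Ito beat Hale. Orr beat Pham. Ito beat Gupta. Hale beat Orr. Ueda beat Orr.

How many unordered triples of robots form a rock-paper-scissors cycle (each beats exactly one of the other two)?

Win totals: Pham 2, Ito 7, Nkem 1, Ueda 7, Wren 2, Zheng 5, Gupta 3, Orr 6, Hale 3.
A robot with w wins dominates both others in C(w,2) triples; summing gives 1 + 21 + 0 + 21 + 1 + 10 + 3 + 15 + 3 = 75 transitive triples.
Total triples C(9,3) = 84, so cyclic triples = 84 − 75 = 9.

9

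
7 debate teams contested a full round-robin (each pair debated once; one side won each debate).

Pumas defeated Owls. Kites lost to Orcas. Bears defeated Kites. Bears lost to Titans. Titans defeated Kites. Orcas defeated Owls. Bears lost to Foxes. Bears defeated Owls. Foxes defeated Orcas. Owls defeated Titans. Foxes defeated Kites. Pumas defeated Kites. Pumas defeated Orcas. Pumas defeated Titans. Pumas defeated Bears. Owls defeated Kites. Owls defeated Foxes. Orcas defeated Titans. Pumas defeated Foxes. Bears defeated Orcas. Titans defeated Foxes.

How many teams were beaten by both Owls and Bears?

Owls beat: Kites, Foxes, Titans.
Bears beat: Kites, Owls, Orcas.
Both beat: Kites — 1.

1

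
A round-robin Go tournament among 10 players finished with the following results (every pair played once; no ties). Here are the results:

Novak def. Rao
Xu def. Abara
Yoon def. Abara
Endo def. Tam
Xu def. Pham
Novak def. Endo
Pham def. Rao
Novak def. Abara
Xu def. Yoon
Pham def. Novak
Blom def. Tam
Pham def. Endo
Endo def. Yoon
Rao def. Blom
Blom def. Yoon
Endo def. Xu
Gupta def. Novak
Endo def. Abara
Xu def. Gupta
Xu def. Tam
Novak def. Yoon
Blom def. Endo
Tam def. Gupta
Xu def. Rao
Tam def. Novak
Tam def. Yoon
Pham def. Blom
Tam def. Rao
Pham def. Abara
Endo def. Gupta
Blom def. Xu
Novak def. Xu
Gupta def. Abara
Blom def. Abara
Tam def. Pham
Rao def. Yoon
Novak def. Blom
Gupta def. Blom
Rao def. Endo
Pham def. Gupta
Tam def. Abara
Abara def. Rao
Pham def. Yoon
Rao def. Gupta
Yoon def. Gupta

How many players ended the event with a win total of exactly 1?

Win totals: Endo 5, Gupta 3, Rao 4, Yoon 2, Blom 5, Xu 6, Novak 6, Abara 1, Pham 7, Tam 6.
Exactly 1: Abara — 1 player.

1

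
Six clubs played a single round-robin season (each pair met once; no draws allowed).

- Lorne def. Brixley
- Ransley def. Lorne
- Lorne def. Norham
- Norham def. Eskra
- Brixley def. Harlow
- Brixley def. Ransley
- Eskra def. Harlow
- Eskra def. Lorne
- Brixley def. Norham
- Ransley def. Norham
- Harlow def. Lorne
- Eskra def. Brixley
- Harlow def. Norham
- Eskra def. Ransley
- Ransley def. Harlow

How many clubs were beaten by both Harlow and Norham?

Harlow beat: Lorne, Norham.
Norham beat: Eskra.
No one was beaten by both.

0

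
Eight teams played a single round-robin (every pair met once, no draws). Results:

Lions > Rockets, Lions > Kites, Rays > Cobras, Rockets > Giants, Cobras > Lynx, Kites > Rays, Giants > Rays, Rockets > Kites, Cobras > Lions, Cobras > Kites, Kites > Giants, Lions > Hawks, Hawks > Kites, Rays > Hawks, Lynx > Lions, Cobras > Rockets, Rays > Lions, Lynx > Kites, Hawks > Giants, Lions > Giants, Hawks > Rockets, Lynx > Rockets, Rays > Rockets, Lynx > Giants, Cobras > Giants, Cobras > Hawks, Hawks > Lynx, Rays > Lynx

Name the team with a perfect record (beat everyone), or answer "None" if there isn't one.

Highest win total is Cobras with 6 (out of 7 possible).
Cobras lost to Rays, so no team went undefeated.

None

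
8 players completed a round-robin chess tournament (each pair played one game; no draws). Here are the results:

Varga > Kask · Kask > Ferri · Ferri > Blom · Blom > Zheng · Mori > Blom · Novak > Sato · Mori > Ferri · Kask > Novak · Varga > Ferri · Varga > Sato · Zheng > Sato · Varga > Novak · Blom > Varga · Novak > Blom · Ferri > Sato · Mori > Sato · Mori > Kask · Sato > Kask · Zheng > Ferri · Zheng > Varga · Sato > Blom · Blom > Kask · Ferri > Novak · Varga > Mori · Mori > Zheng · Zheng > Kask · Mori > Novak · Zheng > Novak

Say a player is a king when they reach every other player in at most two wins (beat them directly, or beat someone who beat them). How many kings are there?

Mori reaches everyone (king).
Varga reaches everyone (king).
Ferri cannot reach Mori in two steps.
Novak cannot reach Mori, Ferri in two steps.
Sato cannot reach Mori in two steps.
Blom reaches everyone (king).
Kask cannot reach Mori, Varga, Zheng in two steps.
Zheng reaches everyone (king).
Kings: Mori, Varga, Blom, Zheng — 4.

4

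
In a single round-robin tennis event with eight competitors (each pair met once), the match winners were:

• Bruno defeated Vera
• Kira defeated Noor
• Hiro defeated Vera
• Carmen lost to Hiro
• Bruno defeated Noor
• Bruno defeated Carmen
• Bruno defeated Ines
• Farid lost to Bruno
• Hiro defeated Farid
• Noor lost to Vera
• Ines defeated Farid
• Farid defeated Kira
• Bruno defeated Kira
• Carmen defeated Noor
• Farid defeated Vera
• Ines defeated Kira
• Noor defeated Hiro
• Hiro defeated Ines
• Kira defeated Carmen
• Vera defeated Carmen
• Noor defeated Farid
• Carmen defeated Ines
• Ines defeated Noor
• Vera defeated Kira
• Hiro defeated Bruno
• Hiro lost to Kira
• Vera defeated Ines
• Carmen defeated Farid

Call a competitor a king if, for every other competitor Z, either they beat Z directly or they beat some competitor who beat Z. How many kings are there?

4

Kira reaches everyone (king).
Ines cannot reach Bruno in two steps.
Farid cannot reach Bruno in two steps.
Noor reaches everyone (king).
Carmen cannot reach Bruno in two steps.
Vera cannot reach Bruno in two steps.
Hiro reaches everyone (king).
Bruno reaches everyone (king).
Kings: Kira, Noor, Hiro, Bruno — 4.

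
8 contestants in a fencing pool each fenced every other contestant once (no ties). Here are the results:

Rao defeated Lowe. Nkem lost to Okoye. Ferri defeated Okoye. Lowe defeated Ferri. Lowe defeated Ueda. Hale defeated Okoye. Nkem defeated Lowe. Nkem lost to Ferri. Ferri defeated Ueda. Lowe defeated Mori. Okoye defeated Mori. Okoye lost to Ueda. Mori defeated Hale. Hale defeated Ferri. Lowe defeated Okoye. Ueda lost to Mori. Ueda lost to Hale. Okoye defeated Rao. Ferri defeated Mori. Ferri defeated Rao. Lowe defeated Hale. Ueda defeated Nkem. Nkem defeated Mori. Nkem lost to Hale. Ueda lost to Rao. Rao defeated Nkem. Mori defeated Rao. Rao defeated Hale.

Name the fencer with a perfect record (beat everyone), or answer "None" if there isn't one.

Highest win total is Lowe with 5 (out of 7 possible).
Lowe lost to Rao, Nkem, so no fencer went undefeated.

None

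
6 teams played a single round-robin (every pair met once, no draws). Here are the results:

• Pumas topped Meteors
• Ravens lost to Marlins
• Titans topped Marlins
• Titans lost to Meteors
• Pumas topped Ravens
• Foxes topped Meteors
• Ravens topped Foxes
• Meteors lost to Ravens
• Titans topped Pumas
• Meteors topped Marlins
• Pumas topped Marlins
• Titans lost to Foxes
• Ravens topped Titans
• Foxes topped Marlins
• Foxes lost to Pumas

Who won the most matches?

Win totals: Titans 2, Foxes 3, Marlins 1, Ravens 3, Meteors 2, Pumas 4.
Pumas leads with 4 wins (next highest: 3).

Pumas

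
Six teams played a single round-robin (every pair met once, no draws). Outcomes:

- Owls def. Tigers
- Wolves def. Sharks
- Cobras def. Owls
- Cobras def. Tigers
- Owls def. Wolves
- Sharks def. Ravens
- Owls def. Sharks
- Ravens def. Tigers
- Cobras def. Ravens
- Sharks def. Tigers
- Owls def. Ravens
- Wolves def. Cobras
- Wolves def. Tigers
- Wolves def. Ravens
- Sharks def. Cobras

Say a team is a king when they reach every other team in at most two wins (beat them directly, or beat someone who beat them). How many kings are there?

3

Wolves reaches everyone (king).
Cobras reaches everyone (king).
Owls reaches everyone (king).
Ravens cannot reach Wolves, Cobras, Owls, Sharks in two steps.
Tigers cannot reach Wolves, Cobras, Owls, Ravens, Sharks in two steps.
Sharks cannot reach Wolves in two steps.
Kings: Wolves, Cobras, Owls — 3.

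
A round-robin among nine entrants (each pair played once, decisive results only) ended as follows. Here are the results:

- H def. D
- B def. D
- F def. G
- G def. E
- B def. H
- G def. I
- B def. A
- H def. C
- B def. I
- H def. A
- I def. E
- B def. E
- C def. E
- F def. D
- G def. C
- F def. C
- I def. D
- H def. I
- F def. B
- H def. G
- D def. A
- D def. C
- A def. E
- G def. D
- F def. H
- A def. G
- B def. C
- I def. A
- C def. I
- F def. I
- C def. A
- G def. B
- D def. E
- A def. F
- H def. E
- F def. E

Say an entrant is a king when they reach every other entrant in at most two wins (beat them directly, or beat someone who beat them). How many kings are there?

A reaches everyone (king).
B reaches everyone (king).
C cannot reach B, H in two steps.
D cannot reach B, H in two steps.
E cannot reach A, B, C, D, F, G, H, I in two steps.
F reaches everyone (king).
G cannot reach F in two steps.
H reaches everyone (king).
I cannot reach B, H in two steps.
Kings: A, B, F, H — 4.

4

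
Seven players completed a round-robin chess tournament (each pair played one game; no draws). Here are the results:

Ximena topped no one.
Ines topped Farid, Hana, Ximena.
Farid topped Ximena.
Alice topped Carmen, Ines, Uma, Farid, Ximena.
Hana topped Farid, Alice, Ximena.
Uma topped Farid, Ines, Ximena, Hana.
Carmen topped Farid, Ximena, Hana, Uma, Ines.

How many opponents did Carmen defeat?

5

Carmen's results: beat Hana, Farid, Ines, Ximena, Uma; lost to Alice.
That is 5 wins.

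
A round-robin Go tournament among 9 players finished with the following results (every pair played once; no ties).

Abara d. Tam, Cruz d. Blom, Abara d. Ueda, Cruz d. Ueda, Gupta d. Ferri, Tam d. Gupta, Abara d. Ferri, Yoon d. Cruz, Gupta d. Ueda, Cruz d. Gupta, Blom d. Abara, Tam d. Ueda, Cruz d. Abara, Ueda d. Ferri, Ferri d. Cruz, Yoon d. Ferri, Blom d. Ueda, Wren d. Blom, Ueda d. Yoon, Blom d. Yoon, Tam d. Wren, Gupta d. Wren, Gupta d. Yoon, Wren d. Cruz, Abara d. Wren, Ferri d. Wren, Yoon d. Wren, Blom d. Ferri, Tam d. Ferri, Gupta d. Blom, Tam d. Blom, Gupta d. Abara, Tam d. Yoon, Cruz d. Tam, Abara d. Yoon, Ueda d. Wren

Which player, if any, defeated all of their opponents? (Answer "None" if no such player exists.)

None

Highest win total is Tam with 6 (out of 8 possible).
Tam lost to Abara, Cruz, so no player went undefeated.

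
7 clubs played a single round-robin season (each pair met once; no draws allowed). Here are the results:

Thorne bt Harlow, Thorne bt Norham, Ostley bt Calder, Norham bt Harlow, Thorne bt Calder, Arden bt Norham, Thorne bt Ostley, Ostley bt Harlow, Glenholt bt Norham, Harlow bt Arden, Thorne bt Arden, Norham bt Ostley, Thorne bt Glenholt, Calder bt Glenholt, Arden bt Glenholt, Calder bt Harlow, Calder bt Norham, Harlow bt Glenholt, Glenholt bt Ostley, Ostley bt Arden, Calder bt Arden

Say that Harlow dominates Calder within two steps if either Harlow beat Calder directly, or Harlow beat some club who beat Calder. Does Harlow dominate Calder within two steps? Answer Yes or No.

No

Harlow did not beat Calder directly.
Harlow beat Glenholt, Arden, but each of them lost to Calder. No two-step path.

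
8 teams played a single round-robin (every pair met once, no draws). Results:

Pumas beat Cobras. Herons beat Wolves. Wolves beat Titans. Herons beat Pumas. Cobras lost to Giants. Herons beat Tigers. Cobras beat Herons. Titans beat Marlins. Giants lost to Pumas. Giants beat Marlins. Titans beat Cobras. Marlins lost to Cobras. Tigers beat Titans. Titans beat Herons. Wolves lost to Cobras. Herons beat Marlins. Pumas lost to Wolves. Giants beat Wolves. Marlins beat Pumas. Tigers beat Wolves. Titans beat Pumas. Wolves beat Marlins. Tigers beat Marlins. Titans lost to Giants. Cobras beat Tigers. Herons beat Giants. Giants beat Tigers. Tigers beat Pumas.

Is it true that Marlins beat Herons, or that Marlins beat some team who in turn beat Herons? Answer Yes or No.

No

Marlins did not beat Herons directly.
Marlins beat Pumas, but each of them lost to Herons. No two-step path.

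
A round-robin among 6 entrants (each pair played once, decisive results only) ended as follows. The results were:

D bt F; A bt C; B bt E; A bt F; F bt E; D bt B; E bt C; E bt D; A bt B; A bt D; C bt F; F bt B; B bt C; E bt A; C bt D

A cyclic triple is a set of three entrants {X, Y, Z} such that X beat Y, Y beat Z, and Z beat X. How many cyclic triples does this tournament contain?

Win totals: A 4, B 2, C 2, D 2, E 3, F 2.
An entrant with w wins dominates both others in C(w,2) triples; summing gives 6 + 1 + 1 + 1 + 3 + 1 = 13 transitive triples.
Total triples C(6,3) = 20, so cyclic triples = 20 − 13 = 7.

7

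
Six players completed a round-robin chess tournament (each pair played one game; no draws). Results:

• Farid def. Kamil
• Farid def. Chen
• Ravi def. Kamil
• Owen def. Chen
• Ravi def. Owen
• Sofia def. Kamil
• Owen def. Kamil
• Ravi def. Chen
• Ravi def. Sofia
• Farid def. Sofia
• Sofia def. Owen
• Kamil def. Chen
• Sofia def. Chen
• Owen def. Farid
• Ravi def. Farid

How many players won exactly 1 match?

Win totals: Sofia 3, Farid 3, Ravi 5, Chen 0, Owen 3, Kamil 1.
Exactly 1: Kamil — 1 player.

1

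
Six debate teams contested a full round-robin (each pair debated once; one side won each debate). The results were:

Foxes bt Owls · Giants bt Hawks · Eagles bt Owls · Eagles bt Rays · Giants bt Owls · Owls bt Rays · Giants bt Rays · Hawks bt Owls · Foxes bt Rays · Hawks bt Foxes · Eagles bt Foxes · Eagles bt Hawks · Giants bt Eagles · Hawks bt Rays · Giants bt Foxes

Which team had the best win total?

Giants

Win totals: Owls 1, Giants 5, Foxes 2, Eagles 4, Hawks 3, Rays 0.
Giants leads with 5 wins (next highest: 4).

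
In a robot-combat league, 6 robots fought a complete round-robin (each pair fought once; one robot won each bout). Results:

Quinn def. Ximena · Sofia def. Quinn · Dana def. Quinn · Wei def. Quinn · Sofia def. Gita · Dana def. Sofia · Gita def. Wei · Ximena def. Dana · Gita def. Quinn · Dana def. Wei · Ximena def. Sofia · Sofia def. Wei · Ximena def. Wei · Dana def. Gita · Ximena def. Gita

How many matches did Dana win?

4

Dana's results: beat Wei, Gita, Sofia, Quinn; lost to Ximena.
That is 4 wins.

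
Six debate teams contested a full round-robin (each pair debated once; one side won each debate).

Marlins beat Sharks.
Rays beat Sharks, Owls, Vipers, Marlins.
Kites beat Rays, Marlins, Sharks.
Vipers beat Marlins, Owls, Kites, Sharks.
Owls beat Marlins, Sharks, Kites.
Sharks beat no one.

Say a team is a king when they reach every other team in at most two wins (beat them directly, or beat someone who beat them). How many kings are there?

3

Rays reaches everyone (king).
Kites reaches everyone (king).
Sharks cannot reach Rays, Kites, Marlins, Vipers, Owls in two steps.
Marlins cannot reach Rays, Kites, Vipers, Owls in two steps.
Vipers reaches everyone (king).
Owls cannot reach Vipers in two steps.
Kings: Rays, Kites, Vipers — 3.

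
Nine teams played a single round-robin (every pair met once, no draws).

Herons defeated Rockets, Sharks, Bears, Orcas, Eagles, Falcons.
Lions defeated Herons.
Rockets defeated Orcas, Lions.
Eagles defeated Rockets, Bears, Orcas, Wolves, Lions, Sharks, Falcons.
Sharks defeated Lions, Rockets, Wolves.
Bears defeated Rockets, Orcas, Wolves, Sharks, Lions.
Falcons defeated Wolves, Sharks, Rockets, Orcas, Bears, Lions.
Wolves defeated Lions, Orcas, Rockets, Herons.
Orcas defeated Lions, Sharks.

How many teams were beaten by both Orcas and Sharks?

Orcas beat: Lions, Sharks.
Sharks beat: Lions, Wolves, Rockets.
Both beat: Lions — 1.

1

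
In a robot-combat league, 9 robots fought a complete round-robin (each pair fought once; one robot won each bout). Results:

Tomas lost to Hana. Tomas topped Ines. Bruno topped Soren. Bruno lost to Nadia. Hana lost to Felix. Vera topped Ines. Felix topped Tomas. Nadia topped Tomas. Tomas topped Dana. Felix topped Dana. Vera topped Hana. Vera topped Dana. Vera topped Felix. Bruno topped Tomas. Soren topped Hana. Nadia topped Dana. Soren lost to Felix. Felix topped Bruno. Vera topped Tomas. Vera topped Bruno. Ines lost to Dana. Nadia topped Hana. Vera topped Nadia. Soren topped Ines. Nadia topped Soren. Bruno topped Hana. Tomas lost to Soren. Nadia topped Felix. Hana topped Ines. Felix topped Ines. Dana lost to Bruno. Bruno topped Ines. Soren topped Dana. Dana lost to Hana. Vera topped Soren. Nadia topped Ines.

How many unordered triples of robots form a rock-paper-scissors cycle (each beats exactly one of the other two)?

0

Win totals: Dana 1, Hana 3, Felix 6, Bruno 5, Ines 0, Tomas 2, Nadia 7, Vera 8, Soren 4.
A robot with w wins dominates both others in C(w,2) triples; summing gives 0 + 3 + 15 + 10 + 0 + 1 + 21 + 28 + 6 = 84 transitive triples.
Total triples C(9,3) = 84, so cyclic triples = 84 − 84 = 0.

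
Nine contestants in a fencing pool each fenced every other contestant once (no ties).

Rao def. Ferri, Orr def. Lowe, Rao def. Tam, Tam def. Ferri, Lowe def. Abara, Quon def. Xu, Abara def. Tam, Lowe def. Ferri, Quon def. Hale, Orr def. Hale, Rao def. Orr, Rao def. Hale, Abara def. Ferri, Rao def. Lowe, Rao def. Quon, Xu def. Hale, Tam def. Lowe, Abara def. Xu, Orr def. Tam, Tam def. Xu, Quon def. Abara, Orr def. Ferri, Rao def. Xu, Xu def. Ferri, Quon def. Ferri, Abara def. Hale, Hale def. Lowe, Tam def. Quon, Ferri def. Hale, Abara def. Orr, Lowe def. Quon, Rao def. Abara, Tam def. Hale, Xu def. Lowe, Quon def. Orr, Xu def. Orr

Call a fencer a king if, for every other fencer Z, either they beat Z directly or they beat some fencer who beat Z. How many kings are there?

Abara cannot reach Rao in two steps.
Quon cannot reach Rao in two steps.
Xu cannot reach Rao in two steps.
Ferri cannot reach Abara, Quon, Xu, Orr, Rao, Tam in two steps.
Orr cannot reach Rao in two steps.
Hale cannot reach Xu, Orr, Rao, Tam in two steps.
Rao reaches everyone (king).
Tam cannot reach Rao in two steps.
Lowe cannot reach Rao in two steps.
Kings: Rao — 1.

1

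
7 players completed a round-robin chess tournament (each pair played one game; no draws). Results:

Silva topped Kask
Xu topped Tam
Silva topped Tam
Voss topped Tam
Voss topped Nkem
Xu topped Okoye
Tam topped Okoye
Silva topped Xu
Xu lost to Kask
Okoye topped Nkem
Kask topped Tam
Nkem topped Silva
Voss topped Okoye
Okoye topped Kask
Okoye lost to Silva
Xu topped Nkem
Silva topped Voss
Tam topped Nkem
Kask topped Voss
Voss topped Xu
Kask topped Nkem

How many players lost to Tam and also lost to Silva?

1

Tam beat: Okoye, Nkem.
Silva beat: Okoye, Voss, Tam, Kask, Xu.
Both beat: Okoye — 1.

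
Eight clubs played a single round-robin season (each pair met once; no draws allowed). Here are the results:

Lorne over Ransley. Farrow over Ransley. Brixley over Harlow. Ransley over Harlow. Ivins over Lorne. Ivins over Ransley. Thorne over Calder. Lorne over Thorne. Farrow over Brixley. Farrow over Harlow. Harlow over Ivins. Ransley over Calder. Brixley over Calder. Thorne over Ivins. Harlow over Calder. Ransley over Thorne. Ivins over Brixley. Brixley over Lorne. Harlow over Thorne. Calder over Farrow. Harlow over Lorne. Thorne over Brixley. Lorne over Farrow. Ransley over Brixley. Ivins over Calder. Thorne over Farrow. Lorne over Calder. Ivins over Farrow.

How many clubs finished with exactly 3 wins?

Win totals: Brixley 3, Harlow 4, Calder 1, Thorne 4, Ransley 4, Ivins 5, Lorne 4, Farrow 3.
Exactly 3: Brixley, Farrow — 2 clubs.

2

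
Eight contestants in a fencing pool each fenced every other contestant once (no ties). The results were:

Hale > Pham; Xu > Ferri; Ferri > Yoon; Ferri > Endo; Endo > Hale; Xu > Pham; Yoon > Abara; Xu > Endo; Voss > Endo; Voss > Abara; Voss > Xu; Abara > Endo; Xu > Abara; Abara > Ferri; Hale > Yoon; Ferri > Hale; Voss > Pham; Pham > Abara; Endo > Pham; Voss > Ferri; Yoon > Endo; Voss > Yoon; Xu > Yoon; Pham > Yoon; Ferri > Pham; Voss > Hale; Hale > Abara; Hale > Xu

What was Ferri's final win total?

Ferri's results: beat Yoon, Hale, Endo, Pham; lost to Xu, Abara, Voss.
That is 4 wins.

4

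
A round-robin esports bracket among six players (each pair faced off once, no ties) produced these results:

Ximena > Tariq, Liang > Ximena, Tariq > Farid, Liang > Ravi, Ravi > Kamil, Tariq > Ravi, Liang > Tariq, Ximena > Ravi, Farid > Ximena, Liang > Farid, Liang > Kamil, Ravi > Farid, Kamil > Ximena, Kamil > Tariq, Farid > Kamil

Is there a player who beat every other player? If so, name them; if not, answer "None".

Liang

Liang has 5 wins out of 5 opponents — a perfect record.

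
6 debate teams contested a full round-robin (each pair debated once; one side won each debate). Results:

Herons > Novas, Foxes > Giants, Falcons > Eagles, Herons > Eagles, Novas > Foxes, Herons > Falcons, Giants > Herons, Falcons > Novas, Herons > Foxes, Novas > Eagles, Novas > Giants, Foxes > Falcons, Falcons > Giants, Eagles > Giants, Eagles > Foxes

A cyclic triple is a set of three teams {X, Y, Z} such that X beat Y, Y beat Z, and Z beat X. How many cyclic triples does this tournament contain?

Of the C(6,3) = 20 triples, the cyclic ones are: {Eagles, Foxes, Falcons}; {Eagles, Herons, Giants}; {Foxes, Herons, Giants}; {Foxes, Falcons, Novas}; {Herons, Giants, Falcons}; {Herons, Giants, Novas}.
That is 6.

6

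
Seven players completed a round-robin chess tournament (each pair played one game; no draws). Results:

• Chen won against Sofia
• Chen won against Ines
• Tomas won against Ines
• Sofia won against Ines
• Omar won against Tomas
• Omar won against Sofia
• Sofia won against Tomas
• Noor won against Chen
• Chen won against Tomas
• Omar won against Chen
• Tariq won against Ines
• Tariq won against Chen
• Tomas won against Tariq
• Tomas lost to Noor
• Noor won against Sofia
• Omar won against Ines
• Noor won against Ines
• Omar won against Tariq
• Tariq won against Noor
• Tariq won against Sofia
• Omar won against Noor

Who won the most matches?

Omar

Win totals: Ines 0, Tomas 2, Noor 4, Sofia 2, Tariq 4, Chen 3, Omar 6.
Omar leads with 6 wins (next highest: 4).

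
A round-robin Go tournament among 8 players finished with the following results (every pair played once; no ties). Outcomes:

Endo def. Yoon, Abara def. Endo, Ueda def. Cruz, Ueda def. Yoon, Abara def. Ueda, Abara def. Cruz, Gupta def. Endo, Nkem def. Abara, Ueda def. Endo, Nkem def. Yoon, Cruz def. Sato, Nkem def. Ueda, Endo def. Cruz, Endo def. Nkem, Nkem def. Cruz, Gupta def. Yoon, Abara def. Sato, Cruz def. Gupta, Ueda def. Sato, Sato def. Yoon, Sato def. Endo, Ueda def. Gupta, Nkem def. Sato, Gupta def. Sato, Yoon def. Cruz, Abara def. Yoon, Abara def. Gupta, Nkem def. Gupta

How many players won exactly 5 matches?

Win totals: Yoon 1, Cruz 2, Sato 2, Ueda 5, Gupta 3, Nkem 6, Abara 6, Endo 3.
Exactly 5: Ueda — 1 player.

1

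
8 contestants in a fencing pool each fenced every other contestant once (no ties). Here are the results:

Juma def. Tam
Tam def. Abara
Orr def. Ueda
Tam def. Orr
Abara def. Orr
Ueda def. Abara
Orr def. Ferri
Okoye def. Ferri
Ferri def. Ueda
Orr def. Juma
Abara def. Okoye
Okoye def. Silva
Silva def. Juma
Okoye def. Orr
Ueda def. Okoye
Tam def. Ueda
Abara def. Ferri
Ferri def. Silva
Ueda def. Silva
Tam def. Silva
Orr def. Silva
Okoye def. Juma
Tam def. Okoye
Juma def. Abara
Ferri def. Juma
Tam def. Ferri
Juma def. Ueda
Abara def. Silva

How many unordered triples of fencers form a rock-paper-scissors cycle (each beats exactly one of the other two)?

14

Win totals: Silva 1, Ferri 3, Juma 3, Ueda 3, Okoye 4, Tam 6, Orr 4, Abara 4.
A fencer with w wins dominates both others in C(w,2) triples; summing gives 0 + 3 + 3 + 3 + 6 + 15 + 6 + 6 = 42 transitive triples.
Total triples C(8,3) = 56, so cyclic triples = 56 − 42 = 14.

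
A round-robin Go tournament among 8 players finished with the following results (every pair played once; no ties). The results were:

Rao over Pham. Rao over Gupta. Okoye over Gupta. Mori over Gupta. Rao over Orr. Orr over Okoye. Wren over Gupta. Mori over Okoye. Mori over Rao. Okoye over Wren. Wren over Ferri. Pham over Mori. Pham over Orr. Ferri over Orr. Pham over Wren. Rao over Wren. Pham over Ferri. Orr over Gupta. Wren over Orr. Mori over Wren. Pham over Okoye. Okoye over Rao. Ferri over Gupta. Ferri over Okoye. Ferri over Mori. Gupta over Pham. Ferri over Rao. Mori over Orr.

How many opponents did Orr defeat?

Orr's results: beat Gupta, Okoye; lost to Mori, Ferri, Pham, Rao, Wren.
That is 2 wins.

2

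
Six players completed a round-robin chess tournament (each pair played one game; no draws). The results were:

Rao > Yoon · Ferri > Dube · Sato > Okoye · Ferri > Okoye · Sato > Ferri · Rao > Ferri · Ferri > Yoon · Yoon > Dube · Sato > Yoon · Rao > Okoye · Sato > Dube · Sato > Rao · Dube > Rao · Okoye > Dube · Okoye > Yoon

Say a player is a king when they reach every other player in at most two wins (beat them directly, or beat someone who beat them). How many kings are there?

1

Yoon cannot reach Okoye, Sato, Ferri in two steps.
Rao cannot reach Sato in two steps.
Dube cannot reach Sato in two steps.
Okoye cannot reach Sato, Ferri in two steps.
Sato reaches everyone (king).
Ferri cannot reach Sato in two steps.
Kings: Sato — 1.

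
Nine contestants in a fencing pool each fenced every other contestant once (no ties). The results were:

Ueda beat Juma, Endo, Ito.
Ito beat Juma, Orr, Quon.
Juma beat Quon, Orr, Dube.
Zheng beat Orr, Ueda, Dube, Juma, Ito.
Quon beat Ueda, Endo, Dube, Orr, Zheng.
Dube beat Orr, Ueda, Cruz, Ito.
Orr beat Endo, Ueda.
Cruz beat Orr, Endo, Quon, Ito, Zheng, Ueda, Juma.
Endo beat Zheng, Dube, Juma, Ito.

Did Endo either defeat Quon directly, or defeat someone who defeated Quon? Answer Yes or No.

Endo did not beat Quon directly.
Endo beat Juma, Dube, Zheng, Ito. Of those, Juma beat Quon.

Yes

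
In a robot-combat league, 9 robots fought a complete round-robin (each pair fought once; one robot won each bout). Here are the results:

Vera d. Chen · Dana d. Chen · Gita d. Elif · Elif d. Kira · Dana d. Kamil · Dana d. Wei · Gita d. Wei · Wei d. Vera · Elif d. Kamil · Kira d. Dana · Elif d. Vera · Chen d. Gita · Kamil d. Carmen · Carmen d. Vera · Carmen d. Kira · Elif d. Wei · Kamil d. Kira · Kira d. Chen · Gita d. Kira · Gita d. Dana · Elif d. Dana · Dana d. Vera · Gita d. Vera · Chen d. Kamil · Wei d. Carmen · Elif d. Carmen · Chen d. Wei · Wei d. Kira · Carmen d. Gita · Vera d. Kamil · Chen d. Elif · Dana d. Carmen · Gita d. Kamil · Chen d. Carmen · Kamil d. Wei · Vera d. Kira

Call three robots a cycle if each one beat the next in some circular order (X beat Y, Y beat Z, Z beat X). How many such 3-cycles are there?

21

Win totals: Chen 5, Vera 3, Kamil 3, Carmen 3, Wei 3, Kira 2, Dana 5, Elif 6, Gita 6.
A robot with w wins dominates both others in C(w,2) triples; summing gives 10 + 3 + 3 + 3 + 3 + 1 + 10 + 15 + 15 = 63 transitive triples.
Total triples C(9,3) = 84, so cyclic triples = 84 − 63 = 21.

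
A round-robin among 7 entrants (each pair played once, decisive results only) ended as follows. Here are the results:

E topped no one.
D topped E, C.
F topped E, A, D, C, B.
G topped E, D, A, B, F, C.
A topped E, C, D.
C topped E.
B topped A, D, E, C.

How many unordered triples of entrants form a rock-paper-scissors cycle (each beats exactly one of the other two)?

0

Win totals: A 3, B 4, C 1, D 2, E 0, F 5, G 6.
An entrant with w wins dominates both others in C(w,2) triples; summing gives 3 + 6 + 0 + 1 + 0 + 10 + 15 = 35 transitive triples.
Total triples C(7,3) = 35, so cyclic triples = 35 − 35 = 0.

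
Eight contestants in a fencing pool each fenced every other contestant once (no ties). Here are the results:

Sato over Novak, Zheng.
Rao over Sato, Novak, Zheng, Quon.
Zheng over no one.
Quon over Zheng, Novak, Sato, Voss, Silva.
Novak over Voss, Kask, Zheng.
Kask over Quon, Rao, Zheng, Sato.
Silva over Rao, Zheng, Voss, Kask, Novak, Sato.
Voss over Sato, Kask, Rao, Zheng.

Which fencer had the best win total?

Silva

Win totals: Silva 6, Sato 2, Voss 4, Rao 4, Zheng 0, Quon 5, Kask 4, Novak 3.
Silva leads with 6 wins (next highest: 5).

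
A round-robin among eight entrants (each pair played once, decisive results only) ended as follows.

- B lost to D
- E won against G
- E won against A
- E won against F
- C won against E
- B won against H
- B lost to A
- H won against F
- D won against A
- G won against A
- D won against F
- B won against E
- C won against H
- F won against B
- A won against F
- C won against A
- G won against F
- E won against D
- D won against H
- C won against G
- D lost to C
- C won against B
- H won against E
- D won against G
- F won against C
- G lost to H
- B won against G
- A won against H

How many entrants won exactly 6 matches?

Win totals: A 3, B 3, C 6, D 5, E 4, F 2, G 2, H 3.
Exactly 6: C — 1 entrant.

1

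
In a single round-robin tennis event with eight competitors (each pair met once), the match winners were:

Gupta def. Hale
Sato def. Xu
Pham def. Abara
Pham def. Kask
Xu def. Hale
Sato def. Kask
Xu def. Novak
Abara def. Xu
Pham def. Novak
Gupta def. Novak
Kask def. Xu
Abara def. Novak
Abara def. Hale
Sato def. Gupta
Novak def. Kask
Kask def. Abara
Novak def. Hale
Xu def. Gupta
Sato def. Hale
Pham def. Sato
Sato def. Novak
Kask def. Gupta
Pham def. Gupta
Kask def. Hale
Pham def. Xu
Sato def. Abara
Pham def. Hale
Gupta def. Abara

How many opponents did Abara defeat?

Abara's results: beat Novak, Hale, Xu; lost to Kask, Gupta, Sato, Pham.
That is 3 wins.

3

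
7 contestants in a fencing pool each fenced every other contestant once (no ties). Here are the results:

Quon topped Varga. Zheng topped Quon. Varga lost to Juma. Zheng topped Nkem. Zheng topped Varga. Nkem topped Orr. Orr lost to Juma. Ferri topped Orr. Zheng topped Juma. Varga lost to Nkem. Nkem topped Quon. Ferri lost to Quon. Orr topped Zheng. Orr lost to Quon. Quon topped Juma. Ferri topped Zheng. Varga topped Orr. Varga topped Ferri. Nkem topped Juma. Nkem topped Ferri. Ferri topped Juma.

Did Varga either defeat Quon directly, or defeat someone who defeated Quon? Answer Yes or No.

No

Varga did not beat Quon directly.
Varga beat Ferri, Orr, but each of them lost to Quon. No two-step path.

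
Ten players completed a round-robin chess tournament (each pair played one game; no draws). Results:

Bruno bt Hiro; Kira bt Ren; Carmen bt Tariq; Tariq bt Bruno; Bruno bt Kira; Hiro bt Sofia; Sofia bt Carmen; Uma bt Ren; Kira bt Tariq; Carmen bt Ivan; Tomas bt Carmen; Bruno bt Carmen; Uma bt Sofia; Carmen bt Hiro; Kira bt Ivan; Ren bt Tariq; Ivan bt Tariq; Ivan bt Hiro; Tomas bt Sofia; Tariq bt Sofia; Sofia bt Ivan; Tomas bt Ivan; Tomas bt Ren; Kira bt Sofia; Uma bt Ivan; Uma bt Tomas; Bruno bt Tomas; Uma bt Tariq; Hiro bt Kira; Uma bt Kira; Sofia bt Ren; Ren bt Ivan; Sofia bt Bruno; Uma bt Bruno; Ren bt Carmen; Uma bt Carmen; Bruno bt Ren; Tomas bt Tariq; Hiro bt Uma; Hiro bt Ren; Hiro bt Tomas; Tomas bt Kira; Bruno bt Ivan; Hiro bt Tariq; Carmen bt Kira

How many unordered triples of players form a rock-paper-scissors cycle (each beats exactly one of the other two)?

Win totals: Kira 4, Uma 8, Tariq 2, Carmen 4, Tomas 6, Ren 3, Bruno 6, Hiro 6, Sofia 4, Ivan 2.
A player with w wins dominates both others in C(w,2) triples; summing gives 6 + 28 + 1 + 6 + 15 + 3 + 15 + 15 + 6 + 1 = 96 transitive triples.
Total triples C(10,3) = 120, so cyclic triples = 120 − 96 = 24.

24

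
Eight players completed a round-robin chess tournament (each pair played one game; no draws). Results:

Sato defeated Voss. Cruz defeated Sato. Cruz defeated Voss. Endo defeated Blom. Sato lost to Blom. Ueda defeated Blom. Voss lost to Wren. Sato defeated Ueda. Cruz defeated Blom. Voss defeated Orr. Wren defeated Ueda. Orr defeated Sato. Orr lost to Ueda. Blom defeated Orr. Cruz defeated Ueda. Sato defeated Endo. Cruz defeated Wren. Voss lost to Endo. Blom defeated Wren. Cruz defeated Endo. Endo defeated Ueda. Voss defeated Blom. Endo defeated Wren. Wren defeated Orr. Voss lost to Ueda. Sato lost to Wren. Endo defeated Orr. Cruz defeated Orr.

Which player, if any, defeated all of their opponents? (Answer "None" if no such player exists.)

Cruz has 7 wins out of 7 opponents — a perfect record.

Cruz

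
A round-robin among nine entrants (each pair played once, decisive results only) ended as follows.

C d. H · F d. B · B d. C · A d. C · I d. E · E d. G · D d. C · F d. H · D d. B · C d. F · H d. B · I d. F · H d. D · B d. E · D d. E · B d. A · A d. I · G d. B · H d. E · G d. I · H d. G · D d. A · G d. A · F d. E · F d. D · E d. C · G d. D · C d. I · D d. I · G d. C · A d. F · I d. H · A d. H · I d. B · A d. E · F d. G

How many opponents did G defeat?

G's results: beat A, B, C, D, I; lost to E, F, H.
That is 5 wins.

5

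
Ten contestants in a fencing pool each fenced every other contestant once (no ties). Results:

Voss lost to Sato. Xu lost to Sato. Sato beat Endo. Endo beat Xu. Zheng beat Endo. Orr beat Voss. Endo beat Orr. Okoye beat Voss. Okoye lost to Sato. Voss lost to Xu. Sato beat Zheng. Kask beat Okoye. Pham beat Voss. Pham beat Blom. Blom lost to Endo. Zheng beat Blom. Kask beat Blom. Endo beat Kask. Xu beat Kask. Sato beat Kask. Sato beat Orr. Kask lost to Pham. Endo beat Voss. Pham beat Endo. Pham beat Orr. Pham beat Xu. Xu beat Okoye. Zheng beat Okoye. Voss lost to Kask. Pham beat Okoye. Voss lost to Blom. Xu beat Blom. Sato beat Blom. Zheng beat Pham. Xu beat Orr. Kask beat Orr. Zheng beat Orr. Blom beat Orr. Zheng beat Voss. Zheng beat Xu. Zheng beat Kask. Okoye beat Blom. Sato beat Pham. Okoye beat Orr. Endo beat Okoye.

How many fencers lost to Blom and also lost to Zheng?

Blom beat: Orr, Voss.
Zheng beat: Pham, Xu, Orr, Okoye, Endo, Blom, Voss, Kask.
Both beat: Orr, Voss — 2.

2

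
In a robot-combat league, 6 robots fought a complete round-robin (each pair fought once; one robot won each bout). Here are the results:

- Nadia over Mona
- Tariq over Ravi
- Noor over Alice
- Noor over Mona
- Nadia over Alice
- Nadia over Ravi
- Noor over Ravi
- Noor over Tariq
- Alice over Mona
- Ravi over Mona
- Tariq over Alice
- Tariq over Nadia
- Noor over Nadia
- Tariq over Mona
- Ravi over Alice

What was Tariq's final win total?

4

Tariq's results: beat Mona, Alice, Nadia, Ravi; lost to Noor.
That is 4 wins.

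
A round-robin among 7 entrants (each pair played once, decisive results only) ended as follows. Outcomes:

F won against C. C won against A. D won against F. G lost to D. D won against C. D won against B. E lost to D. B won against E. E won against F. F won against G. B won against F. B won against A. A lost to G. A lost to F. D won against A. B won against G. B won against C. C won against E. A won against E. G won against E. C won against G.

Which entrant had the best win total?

Win totals: A 1, B 5, C 3, D 6, E 1, F 3, G 2.
D leads with 6 wins (next highest: 5).

D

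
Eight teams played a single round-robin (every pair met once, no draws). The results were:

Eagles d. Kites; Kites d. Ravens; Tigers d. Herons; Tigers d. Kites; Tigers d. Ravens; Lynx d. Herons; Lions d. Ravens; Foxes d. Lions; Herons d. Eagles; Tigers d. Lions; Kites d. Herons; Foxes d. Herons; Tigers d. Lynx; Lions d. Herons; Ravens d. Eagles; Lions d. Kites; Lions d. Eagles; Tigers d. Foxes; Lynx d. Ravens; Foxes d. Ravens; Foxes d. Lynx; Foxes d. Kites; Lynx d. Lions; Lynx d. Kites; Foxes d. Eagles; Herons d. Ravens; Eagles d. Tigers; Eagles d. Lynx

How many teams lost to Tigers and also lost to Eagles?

2

Tigers beat: Lions, Herons, Foxes, Ravens, Lynx, Kites.
Eagles beat: Tigers, Lynx, Kites.
Both beat: Lynx, Kites — 2.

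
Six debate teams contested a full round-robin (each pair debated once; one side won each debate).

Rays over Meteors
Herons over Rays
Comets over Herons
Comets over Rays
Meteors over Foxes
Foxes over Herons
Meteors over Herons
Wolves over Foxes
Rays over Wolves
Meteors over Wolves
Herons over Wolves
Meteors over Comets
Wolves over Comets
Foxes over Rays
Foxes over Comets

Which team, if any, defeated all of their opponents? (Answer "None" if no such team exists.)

None

Highest win total is Meteors with 4 (out of 5 possible).
Meteors lost to Rays, so no team went undefeated.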